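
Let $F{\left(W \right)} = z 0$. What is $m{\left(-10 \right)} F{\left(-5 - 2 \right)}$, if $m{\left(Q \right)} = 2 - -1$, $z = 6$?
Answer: $0$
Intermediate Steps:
$m{\left(Q \right)} = 3$ ($m{\left(Q \right)} = 2 + 1 = 3$)
$F{\left(W \right)} = 0$ ($F{\left(W \right)} = 6 \cdot 0 = 0$)
$m{\left(-10 \right)} F{\left(-5 - 2 \right)} = 3 \cdot 0 = 0$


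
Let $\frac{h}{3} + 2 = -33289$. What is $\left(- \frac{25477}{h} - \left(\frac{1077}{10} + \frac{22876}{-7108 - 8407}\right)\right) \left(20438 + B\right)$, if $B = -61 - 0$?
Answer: $- \frac{6691984771841789}{3099059190} \approx -2.1594 \cdot 10^{6}$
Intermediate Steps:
$h = -99873$ ($h = -6 + 3 \left(-33289\right) = -6 - 99867 = -99873$)
$B = -61$ ($B = -61 + 0 = -61$)
$\left(- \frac{25477}{h} - \left(\frac{1077}{10} + \frac{22876}{-7108 - 8407}\right)\right) \left(20438 + B\right) = \left(- \frac{25477}{-99873} - \left(\frac{1077}{10} + \frac{22876}{-7108 - 8407}\right)\right) \left(20438 - 61\right) = \left(\left(-25477\right) \left(- \frac{1}{99873}\right) - \left(\frac{1077}{10} + \frac{22876}{-15515}\right)\right) 20377 = \left(\frac{25477}{99873} - \frac{3296179}{31030}\right) 20377 = \left(- \frac{328408733957}{3099059190}\right) 20377 = - \frac{6691984771841789}{3099059190}$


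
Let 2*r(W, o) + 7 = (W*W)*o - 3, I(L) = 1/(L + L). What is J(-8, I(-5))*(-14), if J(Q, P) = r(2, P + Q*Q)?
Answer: -8596/5 ≈ -1719.2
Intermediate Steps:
I(L) = 1/(2*L)
r(W, o) = -5 + o*W²/2 (r(W, o) = -7/2 + ((W*W)*o - 3)/2 = -7/2 + (W²*o - 3)/2 = -7/2 + (o*W² - 3)/2 = -7/2 + (-3 + o*W²)/2 = -7/2 + (-3/2 + o*W²/2) = -5 + o*W²/2)
J(Q, P) = -5 + 2*P + 2*Q² (J(Q, P) = -5 + (½)*(P + Q*Q)*2² = -5 + (½)*(P + Q²)*4 = -5 + (2*P + 2*Q²) = -5 + 2*P + 2*Q²)
J(-8, I(-5))*(-14) = (-5 + 2*((½)/(-5)) + 2*(-8)²)*(-14) = (-5 + 2*((½)*(-⅕)) + 2*64)*(-14) = (-5 + 2*(-⅒) + 128)*(-14) = (-5 - ⅕ + 128)*(-14) = (614/5)*(-14) = -8596/5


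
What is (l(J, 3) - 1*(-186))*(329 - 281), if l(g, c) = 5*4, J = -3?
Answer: 9888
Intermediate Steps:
l(g, c) = 20
(l(J, 3) - 1*(-186))*(329 - 281) = (20 - 1*(-186))*(329 - 281) = (20 + 186)*48 = 206*48 = 9888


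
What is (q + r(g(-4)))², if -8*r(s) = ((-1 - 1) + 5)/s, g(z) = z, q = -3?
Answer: 8649/1024 ≈ 8.4463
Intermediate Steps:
r(s) = -3/(8*s) (r(s) = -((-1 - 1) + 5)/(8*s) = -(-2 + 5)/(8*s) = -3/(8*s))
(q + r(g(-4)))² = (-3 - 3/8/(-4))² = (-3 - 3/8*(-¼))² = (-3 + 3/32)² = (-93/32)² = 8649/1024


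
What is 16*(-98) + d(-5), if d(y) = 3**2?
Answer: -1559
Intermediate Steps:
d(y) = 9
16*(-98) + d(-5) = 16*(-98) + 9 = -1568 + 9 = -1559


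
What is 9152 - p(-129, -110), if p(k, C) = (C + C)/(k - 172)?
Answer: 2754532/301 ≈ 9151.3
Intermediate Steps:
p(k, C) = 2*C/(-172 + k) (p(k, C) = (2*C)/(-172 + k) = 2*C/(-172 + k))
9152 - p(-129, -110) = 9152 - 2*(-110)/(-172 - 129) = 9152 - 2*(-110)/(-301) = 9152 - 2*(-110)*(-1)/301 = 9152 - 1*220/301 = 9152 - 220/301 = 2754532/301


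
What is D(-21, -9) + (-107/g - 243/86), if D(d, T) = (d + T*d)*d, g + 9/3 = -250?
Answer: -76814501/21758 ≈ -3530.4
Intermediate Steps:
g = -253 (g = -3 - 250 = -253)
D(d, T) = d*(d + T*d)
D(-21, -9) + (-107/g - 243/86) = (-21)²*(1 - 9) + (-107/(-253) - 243/86) = 441*(-8) + (-107*(-1/253) - 243*1/86) = -3528 + (107/253 - 243/86) = -3528 - 52277/21758 = -76814501/21758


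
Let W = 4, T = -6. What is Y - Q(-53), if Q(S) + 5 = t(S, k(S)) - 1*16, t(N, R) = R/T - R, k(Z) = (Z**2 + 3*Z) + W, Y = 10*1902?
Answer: 66412/3 ≈ 22137.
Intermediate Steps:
Y = 19020
k(Z) = 4 + Z**2 + 3*Z (k(Z) = (Z**2 + 3*Z) + 4 = 4 + Z**2 + 3*Z)
t(N, R) = -7*R/6 (t(N, R) = R/(-6) - R = R*(-1/6) - R = -R/6 - R = -7*R/6)
Q(S) = -77/3 - 7*S/2 - 7*S**2/6 (Q(S) = -5 + (-7*(4 + S**2 + 3*S)/6 - 1*16) = -5 + ((-14/3 - 7*S/2 - 7*S**2/6) - 16) = -5 + (-62/3 - 7*S/2 - 7*S**2/6) = -77/3 - 7*S/2 - 7*S**2/6)
Y - Q(-53) = 19020 - (-77/3 - 7/2*(-53) - 7/6*(-53)**2) = 19020 - (-77/3 + 371/2 - 7/6*2809) = 19020 - (-77/3 + 371/2 - 19663/6) = 19020 - 1*(-9352/3) = 19020 + 9352/3 = 66412/3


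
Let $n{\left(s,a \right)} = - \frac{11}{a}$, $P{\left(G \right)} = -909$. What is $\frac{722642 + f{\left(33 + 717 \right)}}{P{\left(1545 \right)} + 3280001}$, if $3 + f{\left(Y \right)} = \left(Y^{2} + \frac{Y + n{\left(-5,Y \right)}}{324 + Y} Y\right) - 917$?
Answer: $\frac{1379816917}{3521744808} \approx 0.3918$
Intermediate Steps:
$f{\left(Y \right)} = -920 + Y^{2} + \frac{Y \left(Y - \frac{11}{Y}\right)}{324 + Y}$ ($f{\left(Y \right)} = -3 - \left(917 - Y^{2} - \frac{Y - \frac{11}{Y}}{324 + Y} Y\right) = -3 - \left(917 - Y^{2} - \frac{Y \left(Y - \frac{11}{Y}\right)}{324 + Y}\right) = -3 + \left(-917 + Y^{2} + \frac{Y \left(Y - \frac{11}{Y}\right)}{324 + Y}\right) = -920 + Y^{2} + \frac{Y \left(Y - \frac{11}{Y}\right)}{324 + Y}$)
$\frac{722642 + f{\left(33 + 717 \right)}}{P{\left(1545 \right)} + 3280001} = \frac{722642 + \frac{-298091 + \left(33 + 717\right)^{3} - 920 \left(33 + 717\right) + 325 \left(33 + 717\right)^{2}}{324 + \left(33 + 717\right)}}{-909 + 3280001} = \frac{722642 + \frac{-298091 + 750^{3} - 690000 + 325 \cdot 750^{2}}{324 + 750}}{3279092} = \left(722642 + \frac{-298091 + 421875000 - 690000 + 325 \cdot 562500}{1074}\right) \frac{1}{3279092} = \left(722642 + \frac{-298091 + 421875000 - 690000 + 182812500}{1074}\right) \frac{1}{3279092} = \left(722642 + \frac{1}{1074} \cdot 603699409\right) \frac{1}{3279092} = \left(722642 + \frac{603699409}{1074}\right) \frac{1}{3279092} = \frac{1379816917}{1074} \cdot \frac{1}{3279092} = \frac{1379816917}{3521744808}$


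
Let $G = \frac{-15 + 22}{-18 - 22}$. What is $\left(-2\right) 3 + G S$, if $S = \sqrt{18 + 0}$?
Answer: $-6 - \frac{21 \sqrt{2}}{40} \approx -6.7425$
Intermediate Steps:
$S = 3 \sqrt{2}$ ($S = \sqrt{18} = 3 \sqrt{2} \approx 4.2426$)
$G = - \frac{7}{40}$ ($G = \frac{7}{-40} = 7 \left(- \frac{1}{40}\right) = - \frac{7}{40} \approx -0.175$)
$\left(-2\right) 3 + G S = \left(-2\right) 3 - \frac{7 \cdot 3 \sqrt{2}}{40} = -6 - \frac{21 \sqrt{2}}{40}$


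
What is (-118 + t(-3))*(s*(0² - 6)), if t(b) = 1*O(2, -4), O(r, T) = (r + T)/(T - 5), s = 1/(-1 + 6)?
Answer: 424/3 ≈ 141.33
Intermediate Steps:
s = ⅕ (s = 1/5 = ⅕ ≈ 0.20000)
O(r, T) = (T + r)/(-5 + T)
t(b) = 2/9 (t(b) = 1*((-4 + 2)/(-5 - 4)) = 1*(-2/(-9)) = 1*(-⅑*(-2)) = 1*(2/9) = 2/9)
(-118 + t(-3))*(s*(0² - 6)) = (-118 + 2/9)*((0² - 6)/5) = -212*(0 - 6)/9 = -212*(-6)/9 = -1060/9*(-6/5) = 424/3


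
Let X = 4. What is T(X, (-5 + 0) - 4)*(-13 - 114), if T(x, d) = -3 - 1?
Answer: 508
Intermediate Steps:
T(x, d) = -4
T(X, (-5 + 0) - 4)*(-13 - 114) = -4*(-13 - 114) = -4*(-127) = 508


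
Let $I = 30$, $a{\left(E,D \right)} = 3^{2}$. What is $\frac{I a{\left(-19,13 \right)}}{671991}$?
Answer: $\frac{90}{223997} \approx 0.00040179$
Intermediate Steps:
$a{\left(E,D \right)} = 9$
$\frac{I a{\left(-19,13 \right)}}{671991} = \frac{30 \cdot 9}{671991} = 270 \cdot \frac{1}{671991} = \frac{90}{223997}$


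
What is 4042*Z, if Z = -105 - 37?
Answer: -573964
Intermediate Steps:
Z = -142
4042*Z = 4042*(-142) = -573964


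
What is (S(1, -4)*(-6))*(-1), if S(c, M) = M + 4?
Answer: 0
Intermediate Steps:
S(c, M) = 4 + M
(S(1, -4)*(-6))*(-1) = ((4 - 4)*(-6))*(-1) = (0*(-6))*(-1) = 0*(-1) = 0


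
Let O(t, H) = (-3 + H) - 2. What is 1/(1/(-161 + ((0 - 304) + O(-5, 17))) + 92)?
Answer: 453/41675 ≈ 0.010870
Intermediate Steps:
O(t, H) = -5 + H
1/(1/(-161 + ((0 - 304) + O(-5, 17))) + 92) = 1/(1/(-161 + ((0 - 304) + (-5 + 17))) + 92) = 1/(1/(-161 + (-304 + 12)) + 92) = 1/(1/(-161 - 292) + 92) = 1/(1/(-453) + 92) = 1/(-1/453 + 92) = 1/(41675/453) = 453/41675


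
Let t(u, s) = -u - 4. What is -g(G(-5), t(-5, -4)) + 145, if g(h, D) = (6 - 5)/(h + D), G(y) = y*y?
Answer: 3769/26 ≈ 144.96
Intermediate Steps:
t(u, s) = -4 - u
G(y) = y²
g(h, D) = 1/(D + h)
-g(G(-5), t(-5, -4)) + 145 = -1/((-4 - 1*(-5)) + (-5)²) + 145 = -1/((-4 + 5) + 25) + 145 = -1/(1 + 25) + 145 = -1/26 + 145 = 3769/26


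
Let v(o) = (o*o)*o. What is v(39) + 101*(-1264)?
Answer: -68345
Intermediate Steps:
v(o) = o³ (v(o) = o²*o = o³)
v(39) + 101*(-1264) = 39³ + 101*(-1264) = 59319 - 127664 = -68345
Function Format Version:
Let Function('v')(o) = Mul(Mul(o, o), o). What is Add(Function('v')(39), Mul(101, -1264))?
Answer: -68345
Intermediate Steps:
Function('v')(o) = Pow(o, 3) (Function('v')(o) = Mul(Pow(o, 2), o) = Pow(o, 3))
Add(Function('v')(39), Mul(101, -1264)) = Add(Pow(39, 3), Mul(101, -1264)) = Add(59319, -127664) = -68345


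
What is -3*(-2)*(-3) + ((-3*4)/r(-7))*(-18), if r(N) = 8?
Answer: 9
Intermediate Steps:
-3*(-2)*(-3) + ((-3*4)/r(-7))*(-18) = -3*(-2)*(-3) + (-3*4/8)*(-18) = 6*(-3) - 12*⅛*(-18) = -18 - 3/2*(-18) = -18 + 27 = 9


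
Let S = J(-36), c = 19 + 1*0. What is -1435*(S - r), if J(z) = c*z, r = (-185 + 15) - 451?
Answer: 90405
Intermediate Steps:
r = -621 (r = -170 - 451 = -621)
c = 19 (c = 19 + 0 = 19)
J(z) = 19*z
S = -684 (S = 19*(-36) = -684)
-1435*(S - r) = -1435*(-684 - 1*(-621)) = -1435*(-684 + 621) = -1435*(-63) = 90405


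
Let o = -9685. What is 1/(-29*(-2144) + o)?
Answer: 1/52491 ≈ 1.9051e-5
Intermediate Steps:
1/(-29*(-2144) + o) = 1/(-29*(-2144) - 9685) = 1/(62176 - 9685) = 1/52491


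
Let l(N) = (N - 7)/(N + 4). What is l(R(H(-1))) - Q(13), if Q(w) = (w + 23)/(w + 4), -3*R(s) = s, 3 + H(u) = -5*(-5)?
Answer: 371/170 ≈ 2.1824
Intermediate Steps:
H(u) = 22 (H(u) = -3 - 5*(-5) = -3 + 25 = 22)
R(s) = -s/3
l(N) = (-7 + N)/(4 + N)
Q(w) = (23 + w)/(4 + w)
l(R(H(-1))) - Q(13) = (-7 - ⅓*22)/(4 - ⅓*22) - (23 + 13)/(4 + 13) = (-7 - 22/3)/(4 - 22/3) - 36/17 = -43/3/(-10/3) - 36/17 = -3/10*(-43/3) - 1*36/17 = 43/10 - 36/17 = 371/170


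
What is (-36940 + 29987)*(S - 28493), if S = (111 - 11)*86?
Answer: 138316029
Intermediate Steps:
S = 8600 (S = 100*86 = 8600)
(-36940 + 29987)*(S - 28493) = (-36940 + 29987)*(8600 - 28493) = -6953*(-19893) = 138316029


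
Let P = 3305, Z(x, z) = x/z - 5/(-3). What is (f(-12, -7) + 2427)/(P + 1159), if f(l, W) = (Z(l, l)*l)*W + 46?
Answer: 29/48 ≈ 0.60417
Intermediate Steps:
Z(x, z) = 5/3 + x/z (Z(x, z) = x/z - 5*(-⅓) = x/z + 5/3 = 5/3 + x/z)
f(l, W) = 46 + 8*W*l/3 (f(l, W) = ((5/3 + l/l)*l)*W + 46 = ((5/3 + 1)*l)*W + 46 = (8*l/3)*W + 46 = 8*W*l/3 + 46 = 46 + 8*W*l/3)
(f(-12, -7) + 2427)/(P + 1159) = ((46 + (8/3)*(-7)*(-12)) + 2427)/(3305 + 1159) = ((46 + 224) + 2427)/4464 = (270 + 2427)*(1/4464) = 2697*(1/4464) = 29/48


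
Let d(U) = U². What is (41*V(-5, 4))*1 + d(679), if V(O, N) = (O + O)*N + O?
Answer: 459196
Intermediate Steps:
V(O, N) = O + 2*N*O (V(O, N) = (2*O)*N + O = 2*N*O + O = O + 2*N*O)
(41*V(-5, 4))*1 + d(679) = (41*(-5*(1 + 2*4)))*1 + 679² = (41*(-5*(1 + 8)))*1 + 461041 = (41*(-5*9))*1 + 461041 = (41*(-45))*1 + 461041 = -1845*1 + 461041 = -1845 + 461041 = 459196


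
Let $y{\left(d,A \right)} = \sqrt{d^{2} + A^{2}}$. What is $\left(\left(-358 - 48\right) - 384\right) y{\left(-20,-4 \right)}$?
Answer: $- 3160 \sqrt{26} \approx -16113.0$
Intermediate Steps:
$y{\left(d,A \right)} = \sqrt{A^{2} + d^{2}}$
$\left(\left(-358 - 48\right) - 384\right) y{\left(-20,-4 \right)} = \left(\left(-358 - 48\right) - 384\right) \sqrt{\left(-4\right)^{2} + \left(-20\right)^{2}} = \left(\left(-358 - 48\right) - 384\right) \sqrt{16 + 400} = \left(-406 - 384\right) \sqrt{416} = - 790 \cdot 4 \sqrt{26} = - 3160 \sqrt{26}$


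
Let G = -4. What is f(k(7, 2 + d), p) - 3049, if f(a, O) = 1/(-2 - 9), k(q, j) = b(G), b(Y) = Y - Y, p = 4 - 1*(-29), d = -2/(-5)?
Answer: -33540/11 ≈ -3049.1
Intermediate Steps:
d = ⅖ (d = -2*(-⅕) = ⅖ ≈ 0.40000)
p = 33 (p = 4 + 29 = 33)
b(Y) = 0
k(q, j) = 0
f(a, O) = -1/11 (f(a, O) = 1/(-11) = -1/11)
f(k(7, 2 + d), p) - 3049 = -1/11 - 3049 = -33540/11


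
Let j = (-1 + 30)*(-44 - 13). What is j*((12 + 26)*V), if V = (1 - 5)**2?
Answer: -1005024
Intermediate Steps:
V = 16 (V = (-4)**2 = 16)
j = -1653 (j = 29*(-57) = -1653)
j*((12 + 26)*V) = -1653*(12 + 26)*16 = -62814*16 = -1653*608 = -1005024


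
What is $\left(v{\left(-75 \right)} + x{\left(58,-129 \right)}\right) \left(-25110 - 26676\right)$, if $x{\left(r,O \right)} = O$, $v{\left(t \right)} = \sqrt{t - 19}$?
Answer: $6680394 - 51786 i \sqrt{94} \approx 6.6804 \cdot 10^{6} - 5.0208 \cdot 10^{5} i$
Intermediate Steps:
$v{\left(t \right)} = \sqrt{-19 + t}$
$\left(v{\left(-75 \right)} + x{\left(58,-129 \right)}\right) \left(-25110 - 26676\right) = \left(\sqrt{-19 - 75} - 129\right) \left(-25110 - 26676\right) = \left(\sqrt{-94} - 129\right) \left(-51786\right) = \left(i \sqrt{94} - 129\right) \left(-51786\right) = \left(-129 + i \sqrt{94}\right) \left(-51786\right) = 6680394 - 51786 i \sqrt{94}$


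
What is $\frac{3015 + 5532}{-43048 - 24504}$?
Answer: $- \frac{8547}{67552} \approx -0.12652$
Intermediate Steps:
$\frac{3015 + 5532}{-43048 - 24504} = \frac{8547}{-43048 - 24504} = \frac{8547}{-67552} = 8547 \left(- \frac{1}{67552}\right) = - \frac{8547}{67552}$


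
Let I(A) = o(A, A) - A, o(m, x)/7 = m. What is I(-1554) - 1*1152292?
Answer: -1161616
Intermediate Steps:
o(m, x) = 7*m
I(A) = 6*A (I(A) = 7*A - A = 6*A)
I(-1554) - 1*1152292 = 6*(-1554) - 1*1152292 = -9324 - 1152292 = -1161616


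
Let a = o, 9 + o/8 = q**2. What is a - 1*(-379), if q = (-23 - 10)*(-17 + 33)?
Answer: 2230579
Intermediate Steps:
q = -528 (q = -33*16 = -528)
o = 2230200 (o = -72 + 8*(-528)**2 = -72 + 8*278784 = -72 + 2230272 = 2230200)
a = 2230200
a - 1*(-379) = 2230200 - 1*(-379) = 2230200 + 379 = 2230579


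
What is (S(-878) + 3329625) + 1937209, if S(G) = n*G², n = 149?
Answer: 120128550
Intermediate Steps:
S(G) = 149*G²
(S(-878) + 3329625) + 1937209 = (149*(-878)² + 3329625) + 1937209 = (149*770884 + 3329625) + 1937209 = (114861716 + 3329625) + 1937209 = 118191341 + 1937209 = 120128550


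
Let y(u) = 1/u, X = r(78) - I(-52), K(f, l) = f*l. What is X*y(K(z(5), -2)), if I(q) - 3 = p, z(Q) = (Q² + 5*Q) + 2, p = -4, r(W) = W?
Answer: -79/104 ≈ -0.75961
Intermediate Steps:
z(Q) = 2 + Q² + 5*Q
I(q) = -1 (I(q) = 3 - 4 = -1)
X = 79 (X = 78 - 1*(-1) = 78 + 1 = 79)
X*y(K(z(5), -2)) = 79/(((2 + 5² + 5*5)*(-2))) = 79/(((2 + 25 + 25)*(-2))) = 79/((52*(-2))) = 79/(-104) = 79*(-1/104) = -79/104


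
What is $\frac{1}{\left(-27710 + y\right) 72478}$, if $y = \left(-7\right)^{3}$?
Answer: $- \frac{1}{2033225334} \approx -4.9183 \cdot 10^{-10}$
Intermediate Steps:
$y = -343$
$\frac{1}{\left(-27710 + y\right) 72478} = \frac{1}{\left(-27710 - 343\right) 72478} = \frac{1}{-28053} \cdot \frac{1}{72478} = \left(- \frac{1}{28053}\right) \frac{1}{72478} = - \frac{1}{2033225334}$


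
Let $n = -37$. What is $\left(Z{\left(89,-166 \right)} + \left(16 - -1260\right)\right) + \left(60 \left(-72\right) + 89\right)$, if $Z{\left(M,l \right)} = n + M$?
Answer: $-2903$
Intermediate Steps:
$Z{\left(M,l \right)} = -37 + M$
$\left(Z{\left(89,-166 \right)} + \left(16 - -1260\right)\right) + \left(60 \left(-72\right) + 89\right) = \left(\left(-37 + 89\right) + \left(16 - -1260\right)\right) + \left(60 \left(-72\right) + 89\right) = \left(52 + \left(16 + 1260\right)\right) + \left(-4320 + 89\right) = \left(52 + 1276\right) - 4231 = 1328 - 4231 = -2903$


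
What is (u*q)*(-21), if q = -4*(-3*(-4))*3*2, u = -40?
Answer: -241920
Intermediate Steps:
q = -288 (q = -48*3*2 = -4*36*2 = -144*2 = -288)
(u*q)*(-21) = -40*(-288)*(-21) = 11520*(-21) = -241920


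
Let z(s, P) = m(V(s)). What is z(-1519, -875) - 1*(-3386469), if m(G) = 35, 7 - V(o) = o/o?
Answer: 3386504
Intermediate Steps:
V(o) = 6 (V(o) = 7 - o/o = 7 - 1*1 = 7 - 1 = 6)
z(s, P) = 35
z(-1519, -875) - 1*(-3386469) = 35 - 1*(-3386469) = 35 + 3386469 = 3386504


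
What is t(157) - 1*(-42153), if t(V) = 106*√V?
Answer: 42153 + 106*√157 ≈ 43481.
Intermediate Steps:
t(157) - 1*(-42153) = 106*√157 - 1*(-42153) = 106*√157 + 42153 = 42153 + 106*√157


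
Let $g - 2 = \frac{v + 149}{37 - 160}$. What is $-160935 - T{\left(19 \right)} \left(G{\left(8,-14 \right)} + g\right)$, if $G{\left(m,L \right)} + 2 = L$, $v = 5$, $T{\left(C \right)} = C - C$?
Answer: $-160935$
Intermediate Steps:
$T{\left(C \right)} = 0$
$G{\left(m,L \right)} = -2 + L$
$g = \frac{92}{123}$ ($g = 2 + \frac{5 + 149}{37 - 160} = 2 + \frac{154}{-123} = 2 + 154 \left(- \frac{1}{123}\right) = 2 - \frac{154}{123} = \frac{92}{123} \approx 0.74797$)
$-160935 - T{\left(19 \right)} \left(G{\left(8,-14 \right)} + g\right) = -160935 - 0 \left(\left(-2 - 14\right) + \frac{92}{123}\right) = -160935 - 0 \left(-16 + \frac{92}{123}\right) = -160935 - 0 \left(- \frac{1876}{123}\right) = -160935 - 0 = -160935 + 0 = -160935$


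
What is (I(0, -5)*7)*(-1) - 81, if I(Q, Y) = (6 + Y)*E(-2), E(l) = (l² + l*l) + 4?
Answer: -165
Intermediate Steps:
E(l) = 4 + 2*l² (E(l) = (l² + l²) + 4 = 2*l² + 4 = 4 + 2*l²)
I(Q, Y) = 72 + 12*Y (I(Q, Y) = (6 + Y)*(4 + 2*(-2)²) = (6 + Y)*(4 + 2*4) = (6 + Y)*(4 + 8) = (6 + Y)*12 = 72 + 12*Y)
(I(0, -5)*7)*(-1) - 81 = ((72 + 12*(-5))*7)*(-1) - 81 = ((72 - 60)*7)*(-1) - 81 = (12*7)*(-1) - 81 = 84*(-1) - 81 = -84 - 81 = -165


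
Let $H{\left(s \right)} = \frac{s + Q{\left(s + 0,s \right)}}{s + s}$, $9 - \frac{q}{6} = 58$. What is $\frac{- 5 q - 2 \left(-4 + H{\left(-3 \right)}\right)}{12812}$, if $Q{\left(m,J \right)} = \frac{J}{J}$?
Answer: $\frac{1108}{9609} \approx 0.11531$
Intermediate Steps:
$q = -294$ ($q = 54 - 348 = -294$)
$Q{\left(m,J \right)} = 1$
$H{\left(s \right)} = \frac{1 + s}{2 s}$ ($H{\left(s \right)} = \frac{s + 1}{s + s} = \frac{1 + s}{2 s}$)
$\frac{- 5 q - 2 \left(-4 + H{\left(-3 \right)}\right)}{12812} = \frac{\left(-5\right) \left(-294\right) - 2 \left(-4 + \frac{1 - 3}{2 \left(-3\right)}\right)}{12812} = \left(1470 - 2 \left(-4 + \frac{1}{2} \left(- \frac{1}{3}\right) \left(-2\right)\right)\right) \frac{1}{12812} = \left(1470 - 2 \left(-4 + \frac{1}{3}\right)\right) \frac{1}{12812} = \left(1470 - - \frac{22}{3}\right) \frac{1}{12812} = \left(1470 + \frac{22}{3}\right) \frac{1}{12812} = \frac{4432}{3} \cdot \frac{1}{12812} = \frac{1108}{9609}$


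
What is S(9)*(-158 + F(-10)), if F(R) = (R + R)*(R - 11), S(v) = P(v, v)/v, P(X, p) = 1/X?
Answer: 262/81 ≈ 3.2346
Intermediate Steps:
S(v) = v⁻² (S(v) = 1/(v*v) = v⁻²)
F(R) = 2*R*(-11 + R) (F(R) = (2*R)*(-11 + R) = 2*R*(-11 + R))
S(9)*(-158 + F(-10)) = (-158 + 2*(-10)*(-11 - 10))/9² = (-158 + 2*(-10)*(-21))/81 = (-158 + 420)/81 = (1/81)*262 = 262/81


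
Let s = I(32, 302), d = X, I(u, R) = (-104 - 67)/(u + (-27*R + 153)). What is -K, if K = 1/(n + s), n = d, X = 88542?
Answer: -7969/705591369 ≈ -1.1294e-5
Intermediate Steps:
I(u, R) = -171/(153 + u - 27*R) (I(u, R) = -171/(u + (153 - 27*R)) = -171/(153 + u - 27*R))
d = 88542
s = 171/7969 (s = -171/(153 + 32 - 27*302) = -171/(153 + 32 - 8154) = -171/(-7969) = -171*(-1/7969) = 171/7969 ≈ 0.021458)
n = 88542
K = 7969/705591369 (K = 1/(88542 + 171/7969) = 1/(705591369/7969) = 7969/705591369 ≈ 1.1294e-5)
-K = -1*7969/705591369 = -7969/705591369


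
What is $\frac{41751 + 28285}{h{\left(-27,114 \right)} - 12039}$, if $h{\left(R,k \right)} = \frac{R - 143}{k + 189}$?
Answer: $- \frac{21220908}{3647987} \approx -5.8172$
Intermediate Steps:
$h{\left(R,k \right)} = \frac{-143 + R}{189 + k}$
$\frac{41751 + 28285}{h{\left(-27,114 \right)} - 12039} = \frac{41751 + 28285}{\frac{-143 - 27}{189 + 114} - 12039} = \frac{70036}{\frac{1}{303} \left(-170\right) - 12039} = \frac{70036}{- \frac{170}{303} - 12039} = \frac{70036}{- \frac{3647987}{303}} = 70036 \left(- \frac{303}{3647987}\right) = - \frac{21220908}{3647987}$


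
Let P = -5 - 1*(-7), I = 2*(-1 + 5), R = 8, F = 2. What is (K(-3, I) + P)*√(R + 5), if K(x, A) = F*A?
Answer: 18*√13 ≈ 64.900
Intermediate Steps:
I = 8 (I = 2*4 = 8)
P = 2 (P = -5 + 7 = 2)
K(x, A) = 2*A
(K(-3, I) + P)*√(R + 5) = (2*8 + 2)*√(8 + 5) = (16 + 2)*√13 = 18*√13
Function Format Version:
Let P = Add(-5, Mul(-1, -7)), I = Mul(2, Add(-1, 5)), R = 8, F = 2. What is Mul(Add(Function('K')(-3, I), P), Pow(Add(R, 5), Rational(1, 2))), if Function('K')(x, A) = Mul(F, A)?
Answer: Mul(18, Pow(13, Rational(1, 2))) ≈ 64.900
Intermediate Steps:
I = 8 (I = Mul(2, 4) = 8)
P = 2 (P = Add(-5, 7) = 2)
Function('K')(x, A) = Mul(2, A)
Mul(Add(Function('K')(-3, I), P), Pow(Add(R, 5), Rational(1, 2))) = Mul(Add(Mul(2, 8), 2), Pow(Add(8, 5), Rational(1, 2))) = Mul(Add(16, 2), Pow(13, Rational(1, 2))) = Mul(18, Pow(13, Rational(1, 2)))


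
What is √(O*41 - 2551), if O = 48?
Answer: I*√583 ≈ 24.145*I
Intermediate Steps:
√(O*41 - 2551) = √(48*41 - 2551) = √(1968 - 2551) = √(-583) = I*√583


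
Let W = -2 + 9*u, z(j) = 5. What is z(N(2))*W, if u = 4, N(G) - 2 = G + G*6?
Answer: 170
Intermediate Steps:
N(G) = 2 + 7*G (N(G) = 2 + (G + G*6) = 2 + (G + 6*G) = 2 + 7*G)
W = 34 (W = -2 + 9*4 = -2 + 36 = 34)
z(N(2))*W = 5*34 = 170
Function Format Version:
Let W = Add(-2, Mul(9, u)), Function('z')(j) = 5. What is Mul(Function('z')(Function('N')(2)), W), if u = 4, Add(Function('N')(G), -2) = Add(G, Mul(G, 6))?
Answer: 170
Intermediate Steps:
Function('N')(G) = Add(2, Mul(7, G)) (Function('N')(G) = Add(2, Add(G, Mul(G, 6))) = Add(2, Add(G, Mul(6, G))) = Add(2, Mul(7, G)))
W = 34 (W = Add(-2, Mul(9, 4)) = Add(-2, 36) = 34)
Mul(Function('z')(Function('N')(2)), W) = Mul(5, 34) = 170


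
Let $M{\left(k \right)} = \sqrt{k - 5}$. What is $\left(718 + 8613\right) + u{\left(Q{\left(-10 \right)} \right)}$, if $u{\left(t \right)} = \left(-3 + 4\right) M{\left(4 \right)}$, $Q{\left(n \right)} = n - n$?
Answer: $9331 + i \approx 9331.0 + 1.0 i$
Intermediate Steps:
$Q{\left(n \right)} = 0$
$M{\left(k \right)} = \sqrt{-5 + k}$
$u{\left(t \right)} = i$ ($u{\left(t \right)} = \left(-3 + 4\right) \sqrt{-5 + 4} = 1 \sqrt{-1} = 1 i = i$)
$\left(718 + 8613\right) + u{\left(Q{\left(-10 \right)} \right)} = \left(718 + 8613\right) + i = 9331 + i$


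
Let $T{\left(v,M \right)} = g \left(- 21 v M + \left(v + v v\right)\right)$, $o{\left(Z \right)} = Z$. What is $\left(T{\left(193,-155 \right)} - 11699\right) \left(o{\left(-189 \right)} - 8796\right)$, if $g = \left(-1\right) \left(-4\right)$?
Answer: $-23818597065$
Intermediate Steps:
$g = 4$
$T{\left(v,M \right)} = 4 v + 4 v^{2} - 84 M v$ ($T{\left(v,M \right)} = 4 \left(- 21 v M + \left(v + v v\right)\right) = 4 \left(- 21 M v + \left(v + v^{2}\right)\right) = 4 \left(v + v^{2} - 21 M v\right) = 4 v + 4 v^{2} - 84 M v$)
$\left(T{\left(193,-155 \right)} - 11699\right) \left(o{\left(-189 \right)} - 8796\right) = \left(4 \cdot 193 \left(1 + 193 - -3255\right) - 11699\right) \left(-189 - 8796\right) = \left(4 \cdot 193 \left(1 + 193 + 3255\right) - 11699\right) \left(-8985\right) = \left(4 \cdot 193 \cdot 3449 - 11699\right) \left(-8985\right) = \left(2662628 - 11699\right) \left(-8985\right) = 2650929 \left(-8985\right) = -23818597065$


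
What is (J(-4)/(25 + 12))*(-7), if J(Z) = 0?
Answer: 0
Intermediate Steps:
(J(-4)/(25 + 12))*(-7) = (0/(25 + 12))*(-7) = (0/37)*(-7) = ((1/37)*0)*(-7) = 0*(-7) = 0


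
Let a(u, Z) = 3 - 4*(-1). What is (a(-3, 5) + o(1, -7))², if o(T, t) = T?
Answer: 64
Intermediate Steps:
a(u, Z) = 7 (a(u, Z) = 3 + 4 = 7)
(a(-3, 5) + o(1, -7))² = (7 + 1)² = 8² = 64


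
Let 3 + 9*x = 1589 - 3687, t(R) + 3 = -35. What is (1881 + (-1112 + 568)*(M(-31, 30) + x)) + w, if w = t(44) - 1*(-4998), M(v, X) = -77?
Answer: 1581505/9 ≈ 1.7572e+5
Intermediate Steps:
t(R) = -38 (t(R) = -3 - 35 = -38)
x = -2101/9 (x = -⅓ + (1589 - 3687)/9 = -⅓ + (⅑)*(-2098) = -⅓ - 2098/9 = -2101/9 ≈ -233.44)
w = 4960 (w = -38 - 1*(-4998) = -38 + 4998 = 4960)
(1881 + (-1112 + 568)*(M(-31, 30) + x)) + w = (1881 + (-1112 + 568)*(-77 - 2101/9)) + 4960 = (1881 - 544*(-2794/9)) + 4960 = (1881 + 1519936/9) + 4960 = 1536865/9 + 4960 = 1581505/9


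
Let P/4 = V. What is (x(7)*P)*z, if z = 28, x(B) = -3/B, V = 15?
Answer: -720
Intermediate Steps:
P = 60 (P = 4*15 = 60)
(x(7)*P)*z = (-3/7*60)*28 = (-3*1/7*60)*28 = -3/7*60*28 = -180/7*28 = -720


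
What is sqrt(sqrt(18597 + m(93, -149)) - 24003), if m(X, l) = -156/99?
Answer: sqrt(-26139267 + 33*sqrt(20250417))/33 ≈ 154.49*I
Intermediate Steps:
m(X, l) = -52/33 (m(X, l) = -156*1/99 = -52/33)
sqrt(sqrt(18597 + m(93, -149)) - 24003) = sqrt(sqrt(18597 - 52/33) - 24003) = sqrt(sqrt(613649/33) - 24003) = sqrt(sqrt(20250417)/33 - 24003) = sqrt(-24003 + sqrt(20250417)/33)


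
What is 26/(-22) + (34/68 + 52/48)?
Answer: 53/132 ≈ 0.40152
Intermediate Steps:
26/(-22) + (34/68 + 52/48) = 26*(-1/22) + (34*(1/68) + 52*(1/48)) = -13/11 + (½ + 13/12) = -13/11 + 19/12 = 53/132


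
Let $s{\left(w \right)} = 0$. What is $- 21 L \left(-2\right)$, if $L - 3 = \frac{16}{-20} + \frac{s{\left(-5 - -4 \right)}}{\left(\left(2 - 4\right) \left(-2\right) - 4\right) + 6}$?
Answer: $\frac{462}{5} \approx 92.4$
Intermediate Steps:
$L = \frac{11}{5}$ ($L = 3 + \left(\frac{16}{-20} + \frac{0}{\left(\left(2 - 4\right) \left(-2\right) - 4\right) + 6}\right) = 3 + \left(16 \left(- \frac{1}{20}\right) + \frac{0}{\left(\left(-2\right) \left(-2\right) - 4\right) + 6}\right) = 3 - \left(\frac{4}{5} + \frac{0}{\left(4 - 4\right) + 6}\right) = 3 - \left(\frac{4}{5} + \frac{0}{0 + 6}\right) = 3 - \left(\frac{4}{5} + \frac{0}{6}\right) = 3 + \left(- \frac{4}{5} + 0 \cdot \frac{1}{6}\right) = 3 + \left(- \frac{4}{5} + 0\right) = 3 - \frac{4}{5} = \frac{11}{5} \approx 2.2$)
$- 21 L \left(-2\right) = \left(-21\right) \frac{11}{5} \left(-2\right) = \left(- \frac{231}{5}\right) \left(-2\right) = \frac{462}{5}$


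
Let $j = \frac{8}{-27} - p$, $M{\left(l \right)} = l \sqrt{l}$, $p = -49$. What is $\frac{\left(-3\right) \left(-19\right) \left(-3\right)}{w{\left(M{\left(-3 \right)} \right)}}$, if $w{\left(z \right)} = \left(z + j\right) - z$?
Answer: $- \frac{4617}{1315} \approx -3.511$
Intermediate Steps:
$M{\left(l \right)} = l^{\frac{3}{2}}$
$j = \frac{1315}{27}$ ($j = \frac{8}{-27} - -49 = 8 \left(- \frac{1}{27}\right) + 49 = - \frac{8}{27} + 49 = \frac{1315}{27} \approx 48.704$)
$w{\left(z \right)} = \frac{1315}{27}$ ($w{\left(z \right)} = \left(z + \frac{1315}{27}\right) - z = \left(\frac{1315}{27} + z\right) - z = \frac{1315}{27}$)
$\frac{\left(-3\right) \left(-19\right) \left(-3\right)}{w{\left(M{\left(-3 \right)} \right)}} = \frac{\left(-3\right) \left(-19\right) \left(-3\right)}{\frac{1315}{27}} = 57 \left(-3\right) \frac{27}{1315} = \left(-171\right) \frac{27}{1315} = - \frac{4617}{1315}$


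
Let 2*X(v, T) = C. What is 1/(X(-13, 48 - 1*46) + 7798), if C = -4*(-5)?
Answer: 1/7808 ≈ 0.00012807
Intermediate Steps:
C = 20
X(v, T) = 10 (X(v, T) = (½)*20 = 10)
1/(X(-13, 48 - 1*46) + 7798) = 1/(10 + 7798) = 1/7808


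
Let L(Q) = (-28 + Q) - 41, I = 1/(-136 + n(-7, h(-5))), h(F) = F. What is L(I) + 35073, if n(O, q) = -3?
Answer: 4865555/139 ≈ 35004.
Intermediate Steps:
I = -1/139 (I = 1/(-136 - 3) = 1/(-139) = -1/139 ≈ -0.0071942)
L(Q) = -69 + Q
L(I) + 35073 = (-69 - 1/139) + 35073 = -9592/139 + 35073 = 4865555/139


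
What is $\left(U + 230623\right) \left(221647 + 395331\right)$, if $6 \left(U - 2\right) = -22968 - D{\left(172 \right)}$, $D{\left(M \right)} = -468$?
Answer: $139976883750$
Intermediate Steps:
$U = -3748$ ($U = 2 + \frac{-22968 - -468}{6} = 2 + \frac{-22968 + 468}{6} = 2 + \frac{1}{6} \left(-22500\right) = 2 - 3750 = -3748$)
$\left(U + 230623\right) \left(221647 + 395331\right) = \left(-3748 + 230623\right) \left(221647 + 395331\right) = 226875 \cdot 616978 = 139976883750$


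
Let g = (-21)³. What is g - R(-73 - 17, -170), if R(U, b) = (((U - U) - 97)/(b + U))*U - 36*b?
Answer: -399033/26 ≈ -15347.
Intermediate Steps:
R(U, b) = -36*b - 97*U/(U + b) (R(U, b) = ((0 - 97)/(U + b))*U - 36*b = (-97/(U + b))*U - 36*b = -97*U/(U + b) - 36*b = -36*b - 97*U/(U + b))
g = -9261
g - R(-73 - 17, -170) = -9261 - (-97*(-73 - 17) - 36*(-170)² - 36*(-73 - 17)*(-170))/((-73 - 17) - 170) = -9261 - (-97*(-90) - 36*28900 - 36*(-90)*(-170))/(-90 - 170) = -9261 - (8730 - 1040400 - 550800)/(-260) = -9261 - (-1)*(-1582470)/260 = -9261 - 1*158247/26 = -9261 - 158247/26 = -399033/26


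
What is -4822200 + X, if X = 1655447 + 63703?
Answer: -3103050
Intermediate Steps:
X = 1719150
-4822200 + X = -4822200 + 1719150 = -3103050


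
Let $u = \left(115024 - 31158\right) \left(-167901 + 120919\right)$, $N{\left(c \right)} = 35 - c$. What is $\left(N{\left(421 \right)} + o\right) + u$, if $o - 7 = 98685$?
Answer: $-3940094106$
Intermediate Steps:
$o = 98692$ ($o = 7 + 98685 = 98692$)
$u = -3940192412$ ($u = 83866 \left(-46982\right) = -3940192412$)
$\left(N{\left(421 \right)} + o\right) + u = \left(\left(35 - 421\right) + 98692\right) - 3940192412 = \left(-386 + 98692\right) - 3940192412 = 98306 - 3940192412 = -3940094106$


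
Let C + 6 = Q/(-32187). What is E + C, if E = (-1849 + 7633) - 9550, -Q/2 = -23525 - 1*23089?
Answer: -40500864/10729 ≈ -3774.9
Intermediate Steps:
Q = 93228 (Q = -2*(-23525 - 1*23089) = -2*(-23525 - 23089) = -2*(-46614) = 93228)
E = -3766 (E = 5784 - 9550 = -3766)
C = -95450/10729 (C = -6 + 93228/(-32187) = -6 + 93228*(-1/32187) = -6 - 31076/10729 = -95450/10729 ≈ -8.8965)
E + C = -3766 - 95450/10729 = -40500864/10729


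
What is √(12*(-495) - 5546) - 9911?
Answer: -9911 + I*√11486 ≈ -9911.0 + 107.17*I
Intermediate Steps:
√(12*(-495) - 5546) - 9911 = √(-5940 - 5546) - 9911 = √(-11486) - 9911 = I*√11486 - 9911 = -9911 + I*√11486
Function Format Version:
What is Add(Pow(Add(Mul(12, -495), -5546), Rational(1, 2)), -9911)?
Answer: Add(-9911, Mul(I, Pow(11486, Rational(1, 2)))) ≈ Add(-9911.0, Mul(107.17, I))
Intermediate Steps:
Add(Pow(Add(Mul(12, -495), -5546), Rational(1, 2)), -9911) = Add(Pow(Add(-5940, -5546), Rational(1, 2)), -9911) = Add(Pow(-11486, Rational(1, 2)), -9911) = Add(Mul(I, Pow(11486, Rational(1, 2))), -9911) = Add(-9911, Mul(I, Pow(11486, Rational(1, 2))))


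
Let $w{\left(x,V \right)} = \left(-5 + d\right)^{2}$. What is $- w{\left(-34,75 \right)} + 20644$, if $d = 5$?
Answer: $20644$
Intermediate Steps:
$w{\left(x,V \right)} = 0$ ($w{\left(x,V \right)} = \left(-5 + 5\right)^{2} = 0^{2} = 0$)
$- w{\left(-34,75 \right)} + 20644 = \left(-1\right) 0 + 20644 = 0 + 20644 = 20644$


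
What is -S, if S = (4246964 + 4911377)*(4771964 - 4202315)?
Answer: -5217039792309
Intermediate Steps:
S = 5217039792309 (S = 9158341*569649 = 5217039792309)
-S = -1*5217039792309 = -5217039792309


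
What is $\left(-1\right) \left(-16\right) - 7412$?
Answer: $-7396$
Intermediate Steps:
$\left(-1\right) \left(-16\right) - 7412 = 16 - 7412 = -7396$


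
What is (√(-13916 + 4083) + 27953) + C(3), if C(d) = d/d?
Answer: 27954 + I*√9833 ≈ 27954.0 + 99.161*I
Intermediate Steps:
C(d) = 1
(√(-13916 + 4083) + 27953) + C(3) = (√(-13916 + 4083) + 27953) + 1 = (√(-9833) + 27953) + 1 = (I*√9833 + 27953) + 1 = (27953 + I*√9833) + 1 = 27954 + I*√9833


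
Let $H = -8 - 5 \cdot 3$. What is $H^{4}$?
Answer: $279841$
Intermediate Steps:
$H = -23$ ($H = -8 - 15 = -23$)
$H^{4} = \left(-23\right)^{4} = 279841$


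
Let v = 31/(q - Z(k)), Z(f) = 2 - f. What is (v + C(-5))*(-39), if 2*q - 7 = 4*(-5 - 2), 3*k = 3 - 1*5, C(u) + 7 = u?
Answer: 44226/79 ≈ 559.82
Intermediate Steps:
C(u) = -7 + u
k = -⅔ (k = (3 - 1*5)/3 = (3 - 5)/3 = (⅓)*(-2) = -⅔ ≈ -0.66667)
q = -21/2 (q = 7/2 + (4*(-5 - 2))/2 = 7/2 + (4*(-7))/2 = 7/2 + (½)*(-28) = 7/2 - 14 = -21/2 ≈ -10.500)
v = -186/79 (v = 31/(-21/2 - (2 - 1*(-⅔))) = 31/(-21/2 - (2 + ⅔)) = 31/(-21/2 - 1*8/3) = 31/(-21/2 - 8/3) = 31/(-79/6) = 31*(-6/79) = -186/79 ≈ -2.3544)
(v + C(-5))*(-39) = (-186/79 + (-7 - 5))*(-39) = (-186/79 - 12)*(-39) = -1134/79*(-39) = 44226/79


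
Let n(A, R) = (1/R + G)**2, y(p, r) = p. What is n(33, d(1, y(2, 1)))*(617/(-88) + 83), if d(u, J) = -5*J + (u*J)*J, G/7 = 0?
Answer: 743/352 ≈ 2.1108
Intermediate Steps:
G = 0 (G = 7*0 = 0)
d(u, J) = -5*J + u*J**2 (d(u, J) = -5*J + (J*u)*J = -5*J + u*J**2)
n(A, R) = R**(-2) (n(A, R) = (1/R + 0)**2 = (1/R)**2 = R**(-2))
n(33, d(1, y(2, 1)))*(617/(-88) + 83) = (617/(-88) + 83)/(2*(-5 + 2*1))**2 = (617*(-1/88) + 83)/(2*(-5 + 2))**2 = (-617/88 + 83)/(2*(-3))**2 = (6687/88)/(-6)**2 = (1/36)*(6687/88) = 743/352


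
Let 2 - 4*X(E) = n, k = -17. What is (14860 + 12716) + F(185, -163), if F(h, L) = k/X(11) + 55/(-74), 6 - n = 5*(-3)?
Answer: 38775843/1406 ≈ 27579.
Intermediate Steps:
n = 21 (n = 6 - 5*(-3) = 6 - 1*(-15) = 6 + 15 = 21)
X(E) = -19/4 (X(E) = 1/2 - 1/4*21 = 1/2 - 21/4 = -19/4)
F(h, L) = 3987/1406 (F(h, L) = -17/(-19/4) + 55/(-74) = -17*(-4/19) + 55*(-1/74) = 68/19 - 55/74 = 3987/1406)
(14860 + 12716) + F(185, -163) = (14860 + 12716) + 3987/1406 = 27576 + 3987/1406 = 38775843/1406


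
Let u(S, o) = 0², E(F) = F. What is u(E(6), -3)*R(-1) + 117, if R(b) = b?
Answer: 117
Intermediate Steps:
u(S, o) = 0
u(E(6), -3)*R(-1) + 117 = 0*(-1) + 117 = 0 + 117 = 117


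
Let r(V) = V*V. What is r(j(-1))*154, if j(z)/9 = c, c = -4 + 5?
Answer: 12474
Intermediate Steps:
c = 1
j(z) = 9 (j(z) = 9*1 = 9)
r(V) = V²
r(j(-1))*154 = 9²*154 = 81*154 = 12474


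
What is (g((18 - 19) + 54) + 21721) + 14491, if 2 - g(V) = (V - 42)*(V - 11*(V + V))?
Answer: 48457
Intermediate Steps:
g(V) = 2 + 21*V*(-42 + V) (g(V) = 2 - (V - 42)*(V - 11*(V + V)) = 2 - (-42 + V)*(V - 22*V) = 2 - (-42 + V)*(-21*V) = 2 - (-21)*V*(-42 + V) = 2 + 21*V*(-42 + V))
(g((18 - 19) + 54) + 21721) + 14491 = ((2 - 882*((18 - 19) + 54) + 21*((18 - 19) + 54)²) + 21721) + 14491 = ((2 - 882*(-1 + 54) + 21*(-1 + 54)²) + 21721) + 14491 = ((2 - 882*53 + 21*53²) + 21721) + 14491 = ((2 - 46746 + 21*2809) + 21721) + 14491 = ((2 - 46746 + 58989) + 21721) + 14491 = (12245 + 21721) + 14491 = 33966 + 14491 = 48457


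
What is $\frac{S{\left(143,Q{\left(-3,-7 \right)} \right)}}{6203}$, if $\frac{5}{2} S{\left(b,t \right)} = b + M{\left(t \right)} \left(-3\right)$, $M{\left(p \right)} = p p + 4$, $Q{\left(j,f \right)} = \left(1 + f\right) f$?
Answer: $- \frac{10322}{31015} \approx -0.33281$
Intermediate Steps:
$Q{\left(j,f \right)} = f \left(1 + f\right)$
$M{\left(p \right)} = 4 + p^{2}$ ($M{\left(p \right)} = p^{2} + 4 = 4 + p^{2}$)
$S{\left(b,t \right)} = - \frac{24}{5} - \frac{6 t^{2}}{5} + \frac{2 b}{5}$ ($S{\left(b,t \right)} = \frac{2 \left(b + \left(4 + t^{2}\right) \left(-3\right)\right)}{5} = \frac{2 \left(b - \left(12 + 3 t^{2}\right)\right)}{5} = \frac{2 \left(-12 + b - 3 t^{2}\right)}{5} = - \frac{24}{5} - \frac{6 t^{2}}{5} + \frac{2 b}{5}$)
$\frac{S{\left(143,Q{\left(-3,-7 \right)} \right)}}{6203} = \frac{- \frac{24}{5} - \frac{6 \left(- 7 \left(1 - 7\right)\right)^{2}}{5} + \frac{2}{5} \cdot 143}{6203} = \left(- \frac{24}{5} - \frac{6 \left(\left(-7\right) \left(-6\right)\right)^{2}}{5} + \frac{286}{5}\right) \frac{1}{6203} = \left(- \frac{24}{5} - \frac{6 \cdot 42^{2}}{5} + \frac{286}{5}\right) \frac{1}{6203} = \left(- \frac{24}{5} - \frac{10584}{5} + \frac{286}{5}\right) \frac{1}{6203} = \left(- \frac{10322}{5}\right) \frac{1}{6203} = - \frac{10322}{31015}$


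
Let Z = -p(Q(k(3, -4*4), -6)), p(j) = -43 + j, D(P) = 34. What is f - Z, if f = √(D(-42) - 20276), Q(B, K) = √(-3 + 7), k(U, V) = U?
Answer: -41 + I*√20242 ≈ -41.0 + 142.27*I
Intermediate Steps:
Q(B, K) = 2 (Q(B, K) = √4 = 2)
f = I*√20242 (f = √(34 - 20276) = √(-20242) = I*√20242 ≈ 142.27*I)
Z = 41 (Z = -(-43 + 2) = -1*(-41) = 41)
f - Z = I*√20242 - 1*41 = I*√20242 - 41 = -41 + I*√20242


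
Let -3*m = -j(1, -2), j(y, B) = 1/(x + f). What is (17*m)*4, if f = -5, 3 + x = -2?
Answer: -34/15 ≈ -2.2667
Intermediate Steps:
x = -5 (x = -3 - 2 = -5)
j(y, B) = -1/10 (j(y, B) = 1/(-5 - 5) = 1/(-10) = -1/10)
m = -1/30 (m = -(-1)*(-1)/(3*10) = -1/3*1/10 = -1/30 ≈ -0.033333)
(17*m)*4 = (17*(-1/30))*4 = -17/30*4 = -34/15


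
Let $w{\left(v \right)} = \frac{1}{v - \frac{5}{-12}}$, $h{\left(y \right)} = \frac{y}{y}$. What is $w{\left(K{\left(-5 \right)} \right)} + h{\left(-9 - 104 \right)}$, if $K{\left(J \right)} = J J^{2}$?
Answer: $\frac{1483}{1495} \approx 0.99197$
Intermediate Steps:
$K{\left(J \right)} = J^{3}$
$h{\left(y \right)} = 1$
$w{\left(v \right)} = \frac{1}{\frac{5}{12} + v}$ ($w{\left(v \right)} = \frac{1}{v - - \frac{5}{12}} = \frac{1}{v + \frac{5}{12}} = \frac{1}{\frac{5}{12} + v}$)
$w{\left(K{\left(-5 \right)} \right)} + h{\left(-9 - 104 \right)} = \frac{12}{5 + 12 \left(-5\right)^{3}} + 1 = \frac{12}{5 + 12 \left(-125\right)} + 1 = \frac{12}{5 - 1500} + 1 = \frac{12}{-1495} + 1 = 12 \left(- \frac{1}{1495}\right) + 1 = - \frac{12}{1495} + 1 = \frac{1483}{1495}$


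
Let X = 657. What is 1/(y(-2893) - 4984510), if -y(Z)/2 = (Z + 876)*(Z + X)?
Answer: -1/14004534 ≈ -7.1405e-8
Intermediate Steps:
y(Z) = -2*(657 + Z)*(876 + Z) (y(Z) = -2*(Z + 876)*(Z + 657) = -2*(876 + Z)*(657 + Z) = -2*(657 + Z)*(876 + Z))
1/(y(-2893) - 4984510) = 1/((-1151064 - 3066*(-2893) - 2*(-2893)**2) - 4984510) = 1/((-1151064 + 8869938 - 2*8369449) - 4984510) = 1/((-1151064 + 8869938 - 16738898) - 4984510) = 1/(-9020024 - 4984510) = 1/(-14004534) = -1/14004534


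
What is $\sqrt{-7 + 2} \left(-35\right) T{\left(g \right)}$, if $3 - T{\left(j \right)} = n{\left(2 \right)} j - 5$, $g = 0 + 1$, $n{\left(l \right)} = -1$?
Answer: $- 315 i \sqrt{5} \approx - 704.36 i$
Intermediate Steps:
$g = 1$
$T{\left(j \right)} = 8 + j$ ($T{\left(j \right)} = 3 - \left(- j - 5\right) = 3 - \left(-5 - j\right) = 3 + \left(5 + j\right) = 8 + j$)
$\sqrt{-7 + 2} \left(-35\right) T{\left(g \right)} = \sqrt{-7 + 2} \left(-35\right) \left(8 + 1\right) = \sqrt{-5} \left(-35\right) 9 = i \sqrt{5} \left(-35\right) 9 = - 35 i \sqrt{5} \cdot 9 = - 315 i \sqrt{5}$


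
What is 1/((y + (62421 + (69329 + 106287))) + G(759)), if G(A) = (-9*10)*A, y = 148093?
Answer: 1/317820 ≈ 3.1464e-6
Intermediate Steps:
G(A) = -90*A
1/((y + (62421 + (69329 + 106287))) + G(759)) = 1/((148093 + (62421 + (69329 + 106287))) - 90*759) = 1/((148093 + (62421 + 175616)) - 68310) = 1/((148093 + 238037) - 68310) = 1/(386130 - 68310) = 1/317820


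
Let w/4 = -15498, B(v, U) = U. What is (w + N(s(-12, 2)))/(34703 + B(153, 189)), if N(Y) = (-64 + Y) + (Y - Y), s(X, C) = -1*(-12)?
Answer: -15511/8723 ≈ -1.7782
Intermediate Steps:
s(X, C) = 12
w = -61992 (w = 4*(-15498) = -61992)
N(Y) = -64 + Y (N(Y) = (-64 + Y) + 0 = -64 + Y)
(w + N(s(-12, 2)))/(34703 + B(153, 189)) = (-61992 + (-64 + 12))/(34703 + 189) = (-61992 - 52)/34892 = -62044*1/34892 = -15511/8723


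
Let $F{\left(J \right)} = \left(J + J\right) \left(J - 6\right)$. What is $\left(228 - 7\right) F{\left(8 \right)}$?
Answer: $7072$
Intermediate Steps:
$F{\left(J \right)} = 2 J \left(-6 + J\right)$
$\left(228 - 7\right) F{\left(8 \right)} = \left(228 - 7\right) 2 \cdot 8 \left(-6 + 8\right) = 221 \cdot 2 \cdot 8 \cdot 2 = 221 \cdot 32 = 7072$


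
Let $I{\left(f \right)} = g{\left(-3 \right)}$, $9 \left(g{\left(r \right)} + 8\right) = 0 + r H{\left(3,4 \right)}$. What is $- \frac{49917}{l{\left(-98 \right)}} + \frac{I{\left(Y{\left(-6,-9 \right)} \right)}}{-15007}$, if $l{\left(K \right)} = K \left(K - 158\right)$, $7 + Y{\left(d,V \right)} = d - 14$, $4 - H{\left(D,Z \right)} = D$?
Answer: $- \frac{320955151}{161355264} \approx -1.9891$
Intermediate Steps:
$H{\left(D,Z \right)} = 4 - D$
$Y{\left(d,V \right)} = -21 + d$ ($Y{\left(d,V \right)} = -7 + \left(d - 14\right) = -7 + \left(-14 + d\right) = -21 + d$)
$g{\left(r \right)} = -8 + \frac{r}{9}$ ($g{\left(r \right)} = -8 + \frac{0 + r \left(4 - 3\right)}{9} = -8 + \frac{0 + r 1}{9} = -8 + \frac{0 + r}{9} = -8 + \frac{r}{9}$)
$l{\left(K \right)} = K \left(-158 + K\right)$
$I{\left(f \right)} = - \frac{25}{3}$ ($I{\left(f \right)} = -8 + \frac{1}{9} \left(-3\right) = -8 - \frac{1}{3} = - \frac{25}{3}$)
$- \frac{49917}{l{\left(-98 \right)}} + \frac{I{\left(Y{\left(-6,-9 \right)} \right)}}{-15007} = - \frac{49917}{\left(-98\right) \left(-158 - 98\right)} - \frac{25}{3 \left(-15007\right)} = - \frac{49917}{\left(-98\right) \left(-256\right)} - - \frac{25}{45021} = - \frac{49917}{25088} + \frac{25}{45021} = \left(-49917\right) \frac{1}{25088} + \frac{25}{45021} = - \frac{7131}{3584} + \frac{25}{45021} = - \frac{320955151}{161355264}$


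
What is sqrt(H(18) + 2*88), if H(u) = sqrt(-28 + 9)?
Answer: sqrt(176 + I*sqrt(19)) ≈ 13.268 + 0.1643*I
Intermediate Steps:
H(u) = I*sqrt(19) (H(u) = sqrt(-19) = I*sqrt(19))
sqrt(H(18) + 2*88) = sqrt(I*sqrt(19) + 2*88) = sqrt(I*sqrt(19) + 176) = sqrt(176 + I*sqrt(19))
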